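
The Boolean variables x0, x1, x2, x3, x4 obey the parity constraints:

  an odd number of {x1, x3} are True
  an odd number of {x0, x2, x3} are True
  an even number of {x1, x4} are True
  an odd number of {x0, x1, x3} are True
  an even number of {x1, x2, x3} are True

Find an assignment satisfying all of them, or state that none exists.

x0 = False, x1 = True, x2 = True, x3 = False, x4 = True

{x1, x3}: 1 true → odd ✓
{x0, x2, x3}: 1 true → odd ✓
{x1, x4}: 2 true → even ✓
{x0, x1, x3}: 1 true → odd ✓
{x1, x2, x3}: 2 true → even ✓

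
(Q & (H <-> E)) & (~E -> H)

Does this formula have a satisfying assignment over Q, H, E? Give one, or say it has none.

Q = True, H = True, E = True

  Q & (H <-> E) = True
    H <-> E = True
  ~E -> H = True
    ~E = False
Both conjuncts True, so the formula holds.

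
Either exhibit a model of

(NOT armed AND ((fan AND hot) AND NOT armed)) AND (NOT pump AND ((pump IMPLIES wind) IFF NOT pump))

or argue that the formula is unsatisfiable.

pump = False, armed = False, wind = False, hot = True, fan = True

  NOT armed AND ((fan AND hot) AND NOT armed) = True
    NOT armed = True
    (fan AND hot) AND NOT armed = True
      fan AND hot = True
      NOT armed = True
  NOT pump AND ((pump IMPLIES wind) IFF NOT pump) = True
    NOT pump = True
    (pump IMPLIES wind) IFF NOT pump = True
      pump IMPLIES wind = True
      NOT pump = True
Both conjuncts True, so the formula holds.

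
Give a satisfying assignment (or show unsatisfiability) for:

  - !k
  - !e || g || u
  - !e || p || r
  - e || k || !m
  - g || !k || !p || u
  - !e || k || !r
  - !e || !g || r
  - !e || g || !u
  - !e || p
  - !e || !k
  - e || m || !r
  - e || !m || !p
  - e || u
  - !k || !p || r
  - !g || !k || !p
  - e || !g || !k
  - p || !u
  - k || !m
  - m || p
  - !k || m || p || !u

r = False, u = True, k = False, m = False, p = True, g = False, e = False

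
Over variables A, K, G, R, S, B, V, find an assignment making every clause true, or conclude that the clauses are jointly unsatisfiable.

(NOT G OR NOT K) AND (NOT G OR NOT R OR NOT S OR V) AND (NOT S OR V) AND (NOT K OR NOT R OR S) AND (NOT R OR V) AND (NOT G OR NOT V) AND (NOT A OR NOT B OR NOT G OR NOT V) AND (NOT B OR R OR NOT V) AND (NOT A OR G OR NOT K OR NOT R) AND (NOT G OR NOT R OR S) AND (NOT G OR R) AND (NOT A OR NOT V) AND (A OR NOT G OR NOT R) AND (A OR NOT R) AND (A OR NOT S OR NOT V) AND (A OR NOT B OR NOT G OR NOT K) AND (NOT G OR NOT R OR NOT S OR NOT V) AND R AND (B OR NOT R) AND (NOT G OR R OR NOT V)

Unsatisfiable

Case R = True:
  (NOT R OR V) forces V = True.
  (NOT G OR NOT V) forces G = False.
  (NOT A OR NOT V) forces A = False.
  Clause (A OR NOT R) is falsified — contradiction.
Case R = False:
  Clause (R) is falsified — contradiction.
Both cases fail, so the formula is unsatisfiable.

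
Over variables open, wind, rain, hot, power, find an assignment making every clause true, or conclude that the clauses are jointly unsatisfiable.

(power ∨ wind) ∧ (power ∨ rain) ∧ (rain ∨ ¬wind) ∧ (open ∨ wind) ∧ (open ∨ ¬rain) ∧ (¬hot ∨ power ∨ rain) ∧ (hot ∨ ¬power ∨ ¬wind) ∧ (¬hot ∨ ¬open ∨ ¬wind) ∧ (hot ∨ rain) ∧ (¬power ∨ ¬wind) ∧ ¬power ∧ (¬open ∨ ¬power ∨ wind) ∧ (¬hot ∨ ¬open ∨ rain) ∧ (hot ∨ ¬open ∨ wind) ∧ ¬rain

Case rain = True:
  Clause (¬rain) is falsified — contradiction.
Case rain = False:
  (power ∨ rain) forces power = True.
  Clause (¬power) is falsified — contradiction.
Both cases fail, so the formula is unsatisfiable.

Unsatisfiable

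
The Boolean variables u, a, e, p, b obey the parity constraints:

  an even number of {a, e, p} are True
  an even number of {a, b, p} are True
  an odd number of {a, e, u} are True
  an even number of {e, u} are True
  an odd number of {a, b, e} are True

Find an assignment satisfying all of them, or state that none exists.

u: True, a: True, e: True, p: False, b: True

{a, e, p}: 2 true → even ✓
{a, b, p}: 2 true → even ✓
{a, e, u}: 3 true → odd ✓
{e, u}: 2 true → even ✓
{a, b, e}: 3 true → odd ✓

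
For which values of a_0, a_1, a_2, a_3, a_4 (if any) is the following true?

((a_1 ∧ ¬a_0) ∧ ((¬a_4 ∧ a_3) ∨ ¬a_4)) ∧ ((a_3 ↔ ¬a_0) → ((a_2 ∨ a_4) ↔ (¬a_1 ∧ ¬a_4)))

a_0 = False; a_1 = True; a_2 = True; a_3 = False; a_4 = False

  (a_1 ∧ ¬a_0) ∧ ((¬a_4 ∧ a_3) ∨ ¬a_4) = True
    a_1 ∧ ¬a_0 = True
      ¬a_0 = True
    (¬a_4 ∧ a_3) ∨ ¬a_4 = True
      ¬a_4 ∧ a_3 = False
        ¬a_4 = True
      ¬a_4 = True
  (a_3 ↔ ¬a_0) → ((a_2 ∨ a_4) ↔ (¬a_1 ∧ ¬a_4)) = True
    a_3 ↔ ¬a_0 = False
      ¬a_0 = True
    (a_2 ∨ a_4) ↔ (¬a_1 ∧ ¬a_4) = False
      a_2 ∨ a_4 = True
      ¬a_1 ∧ ¬a_4 = False
        ¬a_1 = False
        ¬a_4 = True
Both conjuncts True, so the formula holds.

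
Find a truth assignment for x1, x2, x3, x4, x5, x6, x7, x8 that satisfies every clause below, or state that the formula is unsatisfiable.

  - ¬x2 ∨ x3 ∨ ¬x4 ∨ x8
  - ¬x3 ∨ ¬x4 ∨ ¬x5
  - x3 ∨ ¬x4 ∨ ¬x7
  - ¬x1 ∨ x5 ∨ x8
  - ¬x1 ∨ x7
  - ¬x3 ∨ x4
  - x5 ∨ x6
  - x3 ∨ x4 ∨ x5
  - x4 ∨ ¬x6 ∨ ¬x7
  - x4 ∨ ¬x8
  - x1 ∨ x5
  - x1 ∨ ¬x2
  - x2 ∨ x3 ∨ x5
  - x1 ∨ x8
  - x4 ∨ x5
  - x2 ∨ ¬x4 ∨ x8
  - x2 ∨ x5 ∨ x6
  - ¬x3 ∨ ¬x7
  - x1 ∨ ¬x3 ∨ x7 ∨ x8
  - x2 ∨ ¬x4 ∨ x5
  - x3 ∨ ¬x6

x1 = True, x2 = False, x3 = False, x4 = False, x5 = True, x6 = False, x7 = True, x8 = False

Set x1 = True.
  then (¬x1 ∨ x7) forces x7 = True.
  then (¬x3 ∨ ¬x7) forces x3 = False.
  then (x3 ∨ ¬x6) forces x6 = False.
  then (x3 ∨ ¬x4 ∨ ¬x7) forces x4 = False.
  then (x5 ∨ x6) forces x5 = True.
  then (x4 ∨ ¬x8) forces x8 = False.
Set x2 = False.
All clauses satisfied.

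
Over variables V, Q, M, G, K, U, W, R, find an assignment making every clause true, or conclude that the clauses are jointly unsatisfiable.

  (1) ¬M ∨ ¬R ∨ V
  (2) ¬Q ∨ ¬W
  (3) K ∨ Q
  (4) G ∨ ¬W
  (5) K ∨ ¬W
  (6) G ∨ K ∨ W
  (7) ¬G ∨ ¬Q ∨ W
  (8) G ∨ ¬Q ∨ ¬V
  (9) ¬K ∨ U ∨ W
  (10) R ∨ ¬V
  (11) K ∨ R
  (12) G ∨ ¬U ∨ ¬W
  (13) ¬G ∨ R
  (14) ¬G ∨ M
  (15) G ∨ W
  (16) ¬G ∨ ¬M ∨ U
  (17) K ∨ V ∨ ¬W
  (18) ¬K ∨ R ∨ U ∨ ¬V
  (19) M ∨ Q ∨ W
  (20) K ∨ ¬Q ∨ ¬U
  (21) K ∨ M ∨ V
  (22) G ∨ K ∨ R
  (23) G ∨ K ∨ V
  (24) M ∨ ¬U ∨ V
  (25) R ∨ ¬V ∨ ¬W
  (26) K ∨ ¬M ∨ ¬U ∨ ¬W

Set V = True.
  then (R ∨ ¬V) forces R = True.
Try Q = True:
  (¬Q ∨ ¬W) forces W = False.
  (¬G ∨ ¬Q ∨ W) forces G = False.
  clause (G ∨ ¬Q ∨ ¬V) is falsified — backtrack.
So Q = False.
  then (K ∨ Q) forces K = True.
Try M = False:
  (¬G ∨ M) forces G = False.
  (G ∨ ¬W) forces W = False.
  clause (G ∨ W) is falsified — backtrack.
So M = True.
Set G = True.
  then (¬G ∨ ¬M ∨ U) forces U = True.
Set W = False.
All clauses satisfied.

V = True, Q = False, M = True, G = True, K = True, U = True, W = False, R = True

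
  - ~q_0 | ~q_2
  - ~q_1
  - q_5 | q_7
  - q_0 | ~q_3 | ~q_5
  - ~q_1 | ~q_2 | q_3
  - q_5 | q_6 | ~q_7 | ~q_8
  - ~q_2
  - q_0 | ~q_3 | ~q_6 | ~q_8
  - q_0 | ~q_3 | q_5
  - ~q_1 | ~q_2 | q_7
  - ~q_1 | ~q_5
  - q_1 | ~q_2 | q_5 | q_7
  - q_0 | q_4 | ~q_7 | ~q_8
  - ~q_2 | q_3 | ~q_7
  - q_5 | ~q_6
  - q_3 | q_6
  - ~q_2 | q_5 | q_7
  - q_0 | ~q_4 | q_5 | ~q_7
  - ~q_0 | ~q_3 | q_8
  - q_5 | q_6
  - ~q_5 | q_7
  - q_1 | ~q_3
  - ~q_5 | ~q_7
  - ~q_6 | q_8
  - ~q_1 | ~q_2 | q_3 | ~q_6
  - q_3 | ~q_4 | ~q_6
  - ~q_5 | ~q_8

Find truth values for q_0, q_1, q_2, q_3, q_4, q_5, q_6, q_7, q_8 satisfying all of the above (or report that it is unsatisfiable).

Case q_1 = True:
  Clause (~q_1) is falsified — contradiction.
Case q_1 = False:
  (~q_2) forces q_2 = False.
  (q_1 | ~q_3) forces q_3 = False.
  (q_3 | q_6) forces q_6 = True.
  (q_5 | ~q_6) forces q_5 = True.
  (~q_5 | q_7) forces q_7 = True.
  Clause (~q_5 | ~q_7) is falsified — contradiction.
Both cases fail, so the formula is unsatisfiable.

Unsatisfiable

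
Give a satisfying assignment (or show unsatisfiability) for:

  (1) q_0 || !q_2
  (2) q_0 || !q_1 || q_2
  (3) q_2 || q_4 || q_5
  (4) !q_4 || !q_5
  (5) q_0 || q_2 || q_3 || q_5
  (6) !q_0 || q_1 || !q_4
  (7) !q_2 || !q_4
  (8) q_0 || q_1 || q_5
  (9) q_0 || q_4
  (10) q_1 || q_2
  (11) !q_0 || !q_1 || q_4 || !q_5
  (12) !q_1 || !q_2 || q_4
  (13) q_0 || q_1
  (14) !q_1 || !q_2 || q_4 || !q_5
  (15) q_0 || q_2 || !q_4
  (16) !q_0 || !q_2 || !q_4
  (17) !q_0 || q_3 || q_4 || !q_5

Try q_0 = False:
  (q_0 || !q_2) forces q_2 = False.
  (q_0 || !q_1 || q_2) forces q_1 = False.
  clause (q_1 || q_2) is falsified — backtrack.
So q_0 = True.
Set q_1 = False.
  then (!q_0 || q_1 || !q_4) forces q_4 = False.
  then (q_1 || q_2) forces q_2 = True.
Set q_3 = False.
  then (!q_0 || q_3 || q_4 || !q_5) forces q_5 = False.
All clauses satisfied.

q_0 = True, q_1 = False, q_2 = True, q_3 = False, q_4 = False, q_5 = False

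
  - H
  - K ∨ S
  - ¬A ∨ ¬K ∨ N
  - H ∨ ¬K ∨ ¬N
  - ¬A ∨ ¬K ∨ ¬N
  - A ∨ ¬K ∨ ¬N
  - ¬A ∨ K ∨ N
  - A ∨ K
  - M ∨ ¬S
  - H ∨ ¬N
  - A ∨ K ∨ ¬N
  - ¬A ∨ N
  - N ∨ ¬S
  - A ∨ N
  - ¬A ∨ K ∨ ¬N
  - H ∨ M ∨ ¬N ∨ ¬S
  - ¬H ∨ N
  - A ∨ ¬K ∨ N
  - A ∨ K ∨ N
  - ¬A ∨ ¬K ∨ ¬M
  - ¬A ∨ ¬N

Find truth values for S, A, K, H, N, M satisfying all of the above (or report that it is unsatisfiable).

Case H = True:
  (¬H ∨ N) forces N = True.
  (¬A ∨ ¬N) forces A = False.
  (A ∨ ¬K ∨ ¬N) forces K = False.
  Clause (A ∨ K) is falsified — contradiction.
Case H = False:
  Clause (H) is falsified — contradiction.
Both cases fail, so the formula is unsatisfiable.

UNSATISFIABLE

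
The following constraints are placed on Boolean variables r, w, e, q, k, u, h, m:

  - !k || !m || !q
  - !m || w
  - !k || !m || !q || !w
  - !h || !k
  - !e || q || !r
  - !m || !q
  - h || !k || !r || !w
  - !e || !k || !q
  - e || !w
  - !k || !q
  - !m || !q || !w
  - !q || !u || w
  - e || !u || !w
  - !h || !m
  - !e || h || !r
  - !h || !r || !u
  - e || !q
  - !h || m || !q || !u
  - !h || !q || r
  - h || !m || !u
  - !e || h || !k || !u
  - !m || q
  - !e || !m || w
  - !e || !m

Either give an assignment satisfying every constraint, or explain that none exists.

Set r = False.
Set w = True.
  then (e || !w) forces e = True.
  then (!e || !m) forces m = False.
Set q = True.
  then (!e || !k || !q) forces k = False.
  then (!h || !q || r) forces h = False.
Set u = False.
All clauses satisfied.

r = False, w = True, e = True, q = True, k = False, u = False, h = False, m = False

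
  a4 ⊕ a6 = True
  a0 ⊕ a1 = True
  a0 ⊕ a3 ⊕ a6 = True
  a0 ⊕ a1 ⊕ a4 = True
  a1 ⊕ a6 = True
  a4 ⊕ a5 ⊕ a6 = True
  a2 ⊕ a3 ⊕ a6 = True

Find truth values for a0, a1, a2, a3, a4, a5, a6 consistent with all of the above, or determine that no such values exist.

a0=T, a1=F, a2=T, a3=T, a4=F, a5=F, a6=T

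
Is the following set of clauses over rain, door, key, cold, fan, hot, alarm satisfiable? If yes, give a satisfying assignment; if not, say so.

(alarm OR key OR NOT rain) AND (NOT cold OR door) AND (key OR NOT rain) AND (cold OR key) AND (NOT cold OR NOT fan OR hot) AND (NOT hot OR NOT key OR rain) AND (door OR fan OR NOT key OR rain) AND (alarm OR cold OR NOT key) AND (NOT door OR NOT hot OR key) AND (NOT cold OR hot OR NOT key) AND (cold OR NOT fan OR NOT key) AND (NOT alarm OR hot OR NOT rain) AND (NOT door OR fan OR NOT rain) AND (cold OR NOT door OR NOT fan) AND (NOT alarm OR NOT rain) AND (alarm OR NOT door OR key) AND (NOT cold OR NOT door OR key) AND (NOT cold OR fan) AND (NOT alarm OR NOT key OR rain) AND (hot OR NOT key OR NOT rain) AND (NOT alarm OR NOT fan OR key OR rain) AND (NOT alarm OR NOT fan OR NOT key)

rain: True, door: True, key: True, cold: True, fan: True, hot: True, alarm: False

Set rain = True.
  then (key OR NOT rain) forces key = True.
  then (NOT alarm OR NOT rain) forces alarm = False.
  then (hot OR NOT key OR NOT rain) forces hot = True.
  then (alarm OR cold OR NOT key) forces cold = True.
  then (NOT cold OR fan) forces fan = True.
  then (NOT cold OR door) forces door = True.
All clauses satisfied.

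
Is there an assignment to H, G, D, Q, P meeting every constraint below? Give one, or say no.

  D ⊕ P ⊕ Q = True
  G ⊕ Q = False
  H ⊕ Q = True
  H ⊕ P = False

H = False, G = True, D = False, Q = True, P = False

D ⊕ P ⊕ Q = F ⊕ F ⊕ T = True ✓
G ⊕ Q = T ⊕ T = False ✓
H ⊕ Q = F ⊕ T = True ✓
H ⊕ P = F ⊕ F = False ✓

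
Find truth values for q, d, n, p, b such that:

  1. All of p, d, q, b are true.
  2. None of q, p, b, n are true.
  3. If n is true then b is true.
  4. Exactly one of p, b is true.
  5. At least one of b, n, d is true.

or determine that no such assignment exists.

Case q = True:
  Constraint (2) is violated (q=T) — contradiction.
Case q = False:
  Constraint (1) is violated (q=F) — contradiction.
Both cases fail — unsatisfiable.

No satisfying assignment exists.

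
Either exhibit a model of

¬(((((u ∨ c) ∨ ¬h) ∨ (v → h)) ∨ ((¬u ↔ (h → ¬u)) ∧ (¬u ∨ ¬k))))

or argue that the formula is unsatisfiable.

Case h = True: the formula becomes ¬((True ∨ ((¬u ↔ ¬u) ∧ (¬u ∨ ¬k)))) = False.
Case h = False: the formula becomes ¬((True ∨ (¬u ∧ (¬u ∨ ¬k)))) = False.
Both cases fail — unsatisfiable.

The formula is unsatisfiable.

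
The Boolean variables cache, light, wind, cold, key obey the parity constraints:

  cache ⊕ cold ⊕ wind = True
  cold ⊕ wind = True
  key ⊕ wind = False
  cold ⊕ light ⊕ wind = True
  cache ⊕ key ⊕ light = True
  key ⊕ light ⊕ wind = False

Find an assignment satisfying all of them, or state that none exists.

cache: False, light: False, wind: True, cold: False, key: True

cache ⊕ cold ⊕ wind = F ⊕ F ⊕ T = True ✓
cold ⊕ wind = F ⊕ T = True ✓
key ⊕ wind = T ⊕ T = False ✓
cold ⊕ light ⊕ wind = F ⊕ F ⊕ T = True ✓
cache ⊕ key ⊕ light = F ⊕ T ⊕ F = True ✓
key ⊕ light ⊕ wind = T ⊕ F ⊕ T = False ✓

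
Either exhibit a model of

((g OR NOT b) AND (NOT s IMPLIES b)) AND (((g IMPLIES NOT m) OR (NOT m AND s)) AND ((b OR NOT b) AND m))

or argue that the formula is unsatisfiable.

g = False, m = True, s = True, b = False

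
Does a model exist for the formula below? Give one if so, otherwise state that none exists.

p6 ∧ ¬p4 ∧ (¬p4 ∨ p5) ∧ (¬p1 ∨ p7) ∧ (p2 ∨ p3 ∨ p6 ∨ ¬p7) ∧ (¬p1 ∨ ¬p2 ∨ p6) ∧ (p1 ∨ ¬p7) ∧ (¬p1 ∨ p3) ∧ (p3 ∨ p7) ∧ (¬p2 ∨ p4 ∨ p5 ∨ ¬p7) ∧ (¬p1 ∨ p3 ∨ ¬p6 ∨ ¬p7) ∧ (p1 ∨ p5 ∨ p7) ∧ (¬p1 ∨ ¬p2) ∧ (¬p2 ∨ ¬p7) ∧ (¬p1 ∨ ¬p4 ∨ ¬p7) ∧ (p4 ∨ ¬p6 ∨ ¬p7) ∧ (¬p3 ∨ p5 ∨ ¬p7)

Unit clause (p6) forces p6 = True.
Unit clause (¬p4) forces p4 = False.
In (p4 ∨ ¬p6 ∨ ¬p7) only ¬p7 is left, so p7 = False.
In (¬p1 ∨ p7) only ¬p1 is left, so p1 = False.
In (p3 ∨ p7) only p3 is left, so p3 = True.
In (p1 ∨ p5 ∨ p7) only p5 is left, so p5 = True.
Set p2 = False.
All clauses satisfied.

p1 = False, p2 = False, p3 = True, p4 = False, p5 = True, p6 = True, p7 = False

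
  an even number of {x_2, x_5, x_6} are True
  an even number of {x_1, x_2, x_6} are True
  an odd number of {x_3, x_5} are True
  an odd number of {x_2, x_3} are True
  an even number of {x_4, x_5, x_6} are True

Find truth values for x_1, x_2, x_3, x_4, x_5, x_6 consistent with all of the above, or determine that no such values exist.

x_1 = False, x_2 = False, x_3 = True, x_4 = False, x_5 = False, x_6 = False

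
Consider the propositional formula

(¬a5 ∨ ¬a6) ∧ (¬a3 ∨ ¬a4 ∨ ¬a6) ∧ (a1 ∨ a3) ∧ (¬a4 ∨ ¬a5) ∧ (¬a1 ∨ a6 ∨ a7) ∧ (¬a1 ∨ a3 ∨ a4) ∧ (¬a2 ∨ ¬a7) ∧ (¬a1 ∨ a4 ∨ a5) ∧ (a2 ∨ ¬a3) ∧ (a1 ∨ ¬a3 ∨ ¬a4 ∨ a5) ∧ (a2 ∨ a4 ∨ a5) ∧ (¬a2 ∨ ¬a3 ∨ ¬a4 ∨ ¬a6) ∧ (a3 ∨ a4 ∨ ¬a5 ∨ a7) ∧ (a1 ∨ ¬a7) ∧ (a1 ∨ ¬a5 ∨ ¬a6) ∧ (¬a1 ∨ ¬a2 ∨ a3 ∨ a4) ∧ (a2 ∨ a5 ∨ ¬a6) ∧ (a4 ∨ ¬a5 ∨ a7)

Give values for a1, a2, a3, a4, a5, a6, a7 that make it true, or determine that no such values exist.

a1 = False; a2 = True; a3 = True; a4 = False; a5 = False; a6 = True; a7 = False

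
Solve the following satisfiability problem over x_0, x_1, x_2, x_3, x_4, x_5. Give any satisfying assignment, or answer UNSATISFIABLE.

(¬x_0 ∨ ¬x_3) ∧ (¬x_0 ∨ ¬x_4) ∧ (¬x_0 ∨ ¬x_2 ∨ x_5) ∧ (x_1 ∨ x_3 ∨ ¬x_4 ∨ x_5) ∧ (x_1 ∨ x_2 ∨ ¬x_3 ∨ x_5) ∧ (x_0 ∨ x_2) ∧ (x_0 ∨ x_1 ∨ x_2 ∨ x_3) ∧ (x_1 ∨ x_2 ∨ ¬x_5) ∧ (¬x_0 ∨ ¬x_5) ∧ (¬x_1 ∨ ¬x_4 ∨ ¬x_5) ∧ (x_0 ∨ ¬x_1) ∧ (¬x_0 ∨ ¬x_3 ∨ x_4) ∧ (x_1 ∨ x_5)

Set x_0 = False.
  then (x_0 ∨ x_2) forces x_2 = True.
  then (x_0 ∨ ¬x_1) forces x_1 = False.
  then (x_1 ∨ x_5) forces x_5 = True.
Set x_3 = True.
Set x_4 = False.
All clauses satisfied.

x_0: False, x_1: False, x_2: True, x_3: True, x_4: False, x_5: True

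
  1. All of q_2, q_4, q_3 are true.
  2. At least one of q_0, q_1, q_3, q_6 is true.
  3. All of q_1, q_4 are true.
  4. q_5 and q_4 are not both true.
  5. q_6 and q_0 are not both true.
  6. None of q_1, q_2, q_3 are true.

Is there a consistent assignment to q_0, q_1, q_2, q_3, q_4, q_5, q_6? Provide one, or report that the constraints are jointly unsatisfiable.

Unsatisfiable — no assignment works.

Case q_1 = True:
  Constraint (6) is violated (q_1=T) — contradiction.
Case q_1 = False:
  Constraint (3) is violated (q_1=F) — contradiction.
Both cases fail — unsatisfiable.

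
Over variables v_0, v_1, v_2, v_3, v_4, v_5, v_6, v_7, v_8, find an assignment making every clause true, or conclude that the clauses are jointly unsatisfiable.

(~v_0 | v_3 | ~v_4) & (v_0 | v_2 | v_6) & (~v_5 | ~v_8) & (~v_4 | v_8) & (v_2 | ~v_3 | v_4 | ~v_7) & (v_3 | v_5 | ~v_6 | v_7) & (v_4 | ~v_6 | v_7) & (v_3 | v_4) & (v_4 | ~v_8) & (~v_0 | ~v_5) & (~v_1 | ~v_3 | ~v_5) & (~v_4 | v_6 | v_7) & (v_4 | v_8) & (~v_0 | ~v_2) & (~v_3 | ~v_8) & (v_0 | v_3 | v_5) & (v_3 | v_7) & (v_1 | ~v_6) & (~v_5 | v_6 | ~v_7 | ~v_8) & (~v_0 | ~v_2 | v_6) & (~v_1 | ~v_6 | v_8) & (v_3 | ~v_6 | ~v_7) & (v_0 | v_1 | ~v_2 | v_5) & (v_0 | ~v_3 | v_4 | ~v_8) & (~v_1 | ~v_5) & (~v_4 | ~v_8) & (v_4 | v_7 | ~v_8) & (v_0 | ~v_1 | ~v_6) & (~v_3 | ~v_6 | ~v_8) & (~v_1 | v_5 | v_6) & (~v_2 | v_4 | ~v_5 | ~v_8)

No satisfying assignment exists.

Case v_4 = True:
  (~v_4 | v_8) forces v_8 = True.
  Clause (~v_4 | ~v_8) is falsified — contradiction.
Case v_4 = False:
  (v_3 | v_4) forces v_3 = True.
  (v_4 | ~v_8) forces v_8 = False.
  Clause (v_4 | v_8) is falsified — contradiction.
Both cases fail, so the formula is unsatisfiable.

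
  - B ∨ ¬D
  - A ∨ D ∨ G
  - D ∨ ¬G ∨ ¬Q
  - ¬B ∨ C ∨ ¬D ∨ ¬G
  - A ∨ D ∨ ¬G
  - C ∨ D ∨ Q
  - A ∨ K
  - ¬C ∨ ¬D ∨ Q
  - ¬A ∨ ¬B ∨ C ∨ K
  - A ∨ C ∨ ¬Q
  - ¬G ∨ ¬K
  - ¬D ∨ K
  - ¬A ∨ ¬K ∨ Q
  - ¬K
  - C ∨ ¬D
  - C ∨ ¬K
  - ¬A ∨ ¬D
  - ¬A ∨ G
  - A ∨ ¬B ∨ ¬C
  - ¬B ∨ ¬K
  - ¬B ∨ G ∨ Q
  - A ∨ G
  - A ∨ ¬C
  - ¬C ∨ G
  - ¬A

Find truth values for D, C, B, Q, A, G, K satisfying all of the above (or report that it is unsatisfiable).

The formula is unsatisfiable.

Case A = True:
  Clause (¬A) is falsified — contradiction.
Case A = False:
  (A ∨ K) forces K = True.
  Clause (¬K) is falsified — contradiction.
Both cases fail, so the formula is unsatisfiable.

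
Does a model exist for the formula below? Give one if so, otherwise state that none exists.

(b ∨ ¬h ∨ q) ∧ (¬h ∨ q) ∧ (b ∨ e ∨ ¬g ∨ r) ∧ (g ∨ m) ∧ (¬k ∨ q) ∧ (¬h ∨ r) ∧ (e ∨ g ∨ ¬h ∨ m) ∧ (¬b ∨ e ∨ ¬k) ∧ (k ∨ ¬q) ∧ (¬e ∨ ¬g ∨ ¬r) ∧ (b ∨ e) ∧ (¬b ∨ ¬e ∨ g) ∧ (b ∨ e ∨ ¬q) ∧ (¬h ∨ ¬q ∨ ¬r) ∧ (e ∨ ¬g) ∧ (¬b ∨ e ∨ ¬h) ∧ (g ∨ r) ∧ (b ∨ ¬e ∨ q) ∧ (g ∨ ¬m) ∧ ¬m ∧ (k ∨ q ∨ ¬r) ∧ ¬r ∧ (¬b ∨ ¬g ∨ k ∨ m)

e = True, k = True, r = False, h = False, b = True, m = False, g = True, q = True

Unit clause (¬m) forces m = False.
Unit clause (¬r) forces r = False.
In (g ∨ m) only g is left, so g = True.
In (¬h ∨ r) only ¬h is left, so h = False.
In (e ∨ ¬g) only e is left, so e = True.
Try k = False:
  (k ∨ ¬q) forces q = False.
  (b ∨ ¬e ∨ q) forces b = True.
  clause (¬b ∨ ¬g ∨ k ∨ m) is falsified — backtrack.
So k = True.
  then (¬k ∨ q) forces q = True.
Set b = True.
All clauses satisfied.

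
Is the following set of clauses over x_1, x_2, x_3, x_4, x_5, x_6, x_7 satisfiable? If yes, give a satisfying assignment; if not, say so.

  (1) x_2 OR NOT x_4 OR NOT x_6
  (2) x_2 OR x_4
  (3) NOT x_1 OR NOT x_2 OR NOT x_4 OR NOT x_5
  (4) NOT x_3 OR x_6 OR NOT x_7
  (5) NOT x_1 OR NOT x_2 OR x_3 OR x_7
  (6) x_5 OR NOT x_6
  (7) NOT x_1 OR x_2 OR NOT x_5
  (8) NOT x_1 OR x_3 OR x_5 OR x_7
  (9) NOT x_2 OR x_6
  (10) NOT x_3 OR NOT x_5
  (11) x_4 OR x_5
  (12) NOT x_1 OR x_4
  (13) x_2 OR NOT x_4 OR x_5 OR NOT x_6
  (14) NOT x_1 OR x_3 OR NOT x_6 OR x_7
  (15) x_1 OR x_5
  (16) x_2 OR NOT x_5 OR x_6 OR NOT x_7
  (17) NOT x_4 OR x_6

Try x_1 = True:
  (NOT x_1 OR x_4) forces x_4 = True.
  (NOT x_4 OR x_6) forces x_6 = True.
  (x_2 OR NOT x_4 OR NOT x_6) forces x_2 = True.
  (NOT x_1 OR NOT x_2 OR NOT x_4 OR NOT x_5) forces x_5 = False.
  clause (x_5 OR NOT x_6) is falsified — backtrack.
So x_1 = False.
  then (x_1 OR x_5) forces x_5 = True.
  then (NOT x_3 OR NOT x_5) forces x_3 = False.
Try x_2 = False:
  (x_2 OR x_4) forces x_4 = True.
  (x_2 OR NOT x_4 OR NOT x_6) forces x_6 = False.
  clause (NOT x_4 OR x_6) is falsified — backtrack.
So x_2 = True.
  then (NOT x_2 OR x_6) forces x_6 = True.
Set x_4 = True.
Set x_7 = False.
All clauses satisfied.

x_1=F, x_2=T, x_3=F, x_4=T, x_5=T, x_6=T, x_7=F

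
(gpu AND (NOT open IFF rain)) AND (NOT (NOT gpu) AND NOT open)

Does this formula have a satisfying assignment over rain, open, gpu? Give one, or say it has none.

rain = True, open = False, gpu = True

  gpu AND (NOT open IFF rain) = True
    NOT open IFF rain = True
      NOT open = True
  NOT (NOT gpu) AND NOT open = True
    NOT (NOT gpu) = True
      NOT gpu = False
    NOT open = True
Both conjuncts True, so the formula holds.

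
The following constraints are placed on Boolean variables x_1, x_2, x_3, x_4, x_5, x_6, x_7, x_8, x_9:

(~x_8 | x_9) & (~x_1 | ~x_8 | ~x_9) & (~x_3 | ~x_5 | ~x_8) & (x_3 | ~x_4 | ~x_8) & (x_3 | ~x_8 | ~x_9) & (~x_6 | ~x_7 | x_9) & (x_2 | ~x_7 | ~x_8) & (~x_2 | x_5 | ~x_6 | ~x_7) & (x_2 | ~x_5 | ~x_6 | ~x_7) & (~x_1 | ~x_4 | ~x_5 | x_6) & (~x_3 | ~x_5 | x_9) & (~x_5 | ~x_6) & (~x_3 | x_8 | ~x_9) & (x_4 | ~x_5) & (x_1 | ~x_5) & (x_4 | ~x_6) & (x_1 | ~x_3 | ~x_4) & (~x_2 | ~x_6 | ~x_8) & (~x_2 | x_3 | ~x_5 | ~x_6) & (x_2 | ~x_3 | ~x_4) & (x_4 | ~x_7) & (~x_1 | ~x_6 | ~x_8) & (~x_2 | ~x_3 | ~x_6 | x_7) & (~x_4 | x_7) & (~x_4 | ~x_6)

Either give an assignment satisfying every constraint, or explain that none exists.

x_1=F; x_2=F; x_3=T; x_4=F; x_5=F; x_6=F; x_7=F; x_8=T; x_9=T

Set x_1 = False.
  then (x_1 | ~x_5) forces x_5 = False.
Set x_2 = False.
Set x_3 = True.
  then (x_1 | ~x_3 | ~x_4) forces x_4 = False.
  then (x_4 | ~x_7) forces x_7 = False.
  then (x_4 | ~x_6) forces x_6 = False.
Set x_8 = True.
  then (~x_8 | x_9) forces x_9 = True.
All clauses satisfied.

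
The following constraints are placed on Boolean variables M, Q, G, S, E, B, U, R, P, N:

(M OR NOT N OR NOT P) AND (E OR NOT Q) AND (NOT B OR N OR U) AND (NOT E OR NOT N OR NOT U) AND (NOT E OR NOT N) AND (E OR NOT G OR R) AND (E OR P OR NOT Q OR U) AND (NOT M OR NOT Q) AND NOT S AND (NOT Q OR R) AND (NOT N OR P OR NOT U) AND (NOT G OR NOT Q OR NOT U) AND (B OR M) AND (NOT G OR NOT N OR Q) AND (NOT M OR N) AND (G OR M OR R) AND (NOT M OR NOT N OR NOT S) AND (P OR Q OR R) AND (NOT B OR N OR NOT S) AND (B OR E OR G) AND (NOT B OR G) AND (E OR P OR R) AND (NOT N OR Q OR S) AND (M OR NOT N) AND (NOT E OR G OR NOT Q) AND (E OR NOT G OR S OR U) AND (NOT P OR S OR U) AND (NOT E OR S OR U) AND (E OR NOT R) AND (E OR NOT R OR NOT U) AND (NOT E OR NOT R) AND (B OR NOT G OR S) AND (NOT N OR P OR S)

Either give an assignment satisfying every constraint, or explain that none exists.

M = False, Q = False, G = True, S = False, E = True, B = True, U = True, R = False, P = True, N = False

Unit clause (NOT S) forces S = False.
Try M = True:
  (NOT M OR NOT Q) forces Q = False.
  (NOT M OR N) forces N = True.
  clause (NOT N OR Q OR S) is falsified — backtrack.
So M = False.
  then (B OR M) forces B = True.
  then (NOT B OR G) forces G = True.
  then (M OR NOT N) forces N = False.
  then (NOT B OR N OR U) forces U = True.
  then (NOT G OR NOT Q OR NOT U) forces Q = False.
Set E = True.
  then (NOT E OR NOT R) forces R = False.
  then (P OR Q OR R) forces P = True.
All clauses satisfied.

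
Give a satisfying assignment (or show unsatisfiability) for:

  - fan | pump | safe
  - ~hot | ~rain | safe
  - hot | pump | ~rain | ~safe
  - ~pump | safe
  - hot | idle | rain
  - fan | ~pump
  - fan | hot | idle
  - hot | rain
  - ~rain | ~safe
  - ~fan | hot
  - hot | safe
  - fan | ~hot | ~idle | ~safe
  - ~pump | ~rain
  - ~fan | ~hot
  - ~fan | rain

Try safe = False:
  (~pump | safe) forces pump = False.
  (fan | pump | safe) forces fan = True.
  (~fan | hot) forces hot = True.
  clause (~fan | ~hot) is falsified — backtrack.
So safe = True.
  then (~rain | ~safe) forces rain = False.
  then (~fan | rain) forces fan = False.
  then (fan | ~pump) forces pump = False.
  then (hot | rain) forces hot = True.
  then (fan | ~hot | ~idle | ~safe) forces idle = False.
All clauses satisfied.

safe = True; rain = False; idle = False; hot = True; pump = False; fan = False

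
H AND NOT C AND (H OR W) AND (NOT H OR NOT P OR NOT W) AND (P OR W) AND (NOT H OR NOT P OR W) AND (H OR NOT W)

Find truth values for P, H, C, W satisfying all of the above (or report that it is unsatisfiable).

Unit clause (H) forces H = True.
Unit clause (NOT C) forces C = False.
Try P = True:
  (NOT H OR NOT P OR NOT W) forces W = False.
  clause (NOT H OR NOT P OR W) is falsified — backtrack.
So P = False.
  then (P OR W) forces W = True.
Check each clause:
  (H): H holds.
  (NOT C): NOT C holds.
  (H OR W): H holds.
  (NOT H OR NOT P OR NOT W): NOT P holds.
  (P OR W): W holds.
  (NOT H OR NOT P OR W): NOT P holds.
  (H OR NOT W): H holds.
All clauses satisfied.

P = False; H = True; C = False; W = True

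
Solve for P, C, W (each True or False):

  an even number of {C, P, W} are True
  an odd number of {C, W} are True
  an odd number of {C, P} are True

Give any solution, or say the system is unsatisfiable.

P=T, C=F, W=T

{C, P, W}: 2 true → even ✓
{C, W}: 1 true → odd ✓
{C, P}: 1 true → odd ✓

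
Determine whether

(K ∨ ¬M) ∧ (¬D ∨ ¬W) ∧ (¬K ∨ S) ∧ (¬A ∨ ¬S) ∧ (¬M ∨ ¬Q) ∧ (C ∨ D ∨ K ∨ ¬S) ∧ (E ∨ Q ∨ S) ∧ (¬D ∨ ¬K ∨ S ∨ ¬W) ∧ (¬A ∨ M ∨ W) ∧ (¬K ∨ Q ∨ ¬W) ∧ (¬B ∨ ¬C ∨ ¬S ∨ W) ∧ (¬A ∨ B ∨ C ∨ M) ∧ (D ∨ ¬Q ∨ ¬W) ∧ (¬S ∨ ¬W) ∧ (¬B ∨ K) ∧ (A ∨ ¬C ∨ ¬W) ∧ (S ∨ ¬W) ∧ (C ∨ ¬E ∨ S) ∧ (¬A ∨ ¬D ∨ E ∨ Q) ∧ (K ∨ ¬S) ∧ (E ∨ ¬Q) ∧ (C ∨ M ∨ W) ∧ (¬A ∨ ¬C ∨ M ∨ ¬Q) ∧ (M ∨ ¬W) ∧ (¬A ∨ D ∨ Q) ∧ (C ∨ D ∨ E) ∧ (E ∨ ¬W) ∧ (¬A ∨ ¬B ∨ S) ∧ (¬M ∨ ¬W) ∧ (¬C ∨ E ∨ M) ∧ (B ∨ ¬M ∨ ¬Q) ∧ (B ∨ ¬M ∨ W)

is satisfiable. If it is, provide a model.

Set M = False.
  then (M ∨ ¬W) forces W = False.
  then (¬A ∨ M ∨ W) forces A = False.
  then (C ∨ M ∨ W) forces C = True.
  then (¬C ∨ E ∨ M) forces E = True.
Try B = True:
  (¬B ∨ ¬C ∨ ¬S ∨ W) forces S = False.
  (¬K ∨ S) forces K = False.
  clause (¬B ∨ K) is falsified — backtrack.
So B = False.
Set D = False.
Set S = False.
  then (¬K ∨ S) forces K = False.
Set Q = True.
All clauses satisfied.

M: False; B: False; D: False; C: True; A: False; S: False; E: True; Q: True; K: False; W: False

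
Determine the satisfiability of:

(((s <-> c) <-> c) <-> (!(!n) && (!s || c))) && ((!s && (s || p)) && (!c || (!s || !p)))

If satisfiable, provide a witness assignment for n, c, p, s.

n = False, c = False, p = True, s = False

  ((s <-> c) <-> c) <-> (!(!n) && (!s || c)) = True
    (s <-> c) <-> c = False
      s <-> c = True
    !(!n) && (!s || c) = False
      !(!n) = False
        !n = True
      !s || c = True
        !s = True
  (!s && (s || p)) && (!c || (!s || !p)) = True
    !s && (s || p) = True
      !s = True
      s || p = True
    !c || (!s || !p) = True
      !c = True
      !s || !p = True
        !s = True
        !p = False
Both conjuncts True, so the formula holds.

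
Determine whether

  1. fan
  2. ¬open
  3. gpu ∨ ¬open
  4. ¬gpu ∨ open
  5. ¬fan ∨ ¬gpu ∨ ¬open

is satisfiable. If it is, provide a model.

gpu = False, open = False, fan = True

Unit clause (fan) forces fan = True.
Unit clause (¬open) forces open = False.
In (¬gpu ∨ open) only ¬gpu is left, so gpu = False.
Check each clause:
  (fan): fan holds.
  (¬open): ¬open holds.
  (gpu ∨ ¬open): ¬open holds.
  (¬gpu ∨ open): ¬gpu holds.
  (¬fan ∨ ¬gpu ∨ ¬open): ¬gpu holds.
All clauses satisfied.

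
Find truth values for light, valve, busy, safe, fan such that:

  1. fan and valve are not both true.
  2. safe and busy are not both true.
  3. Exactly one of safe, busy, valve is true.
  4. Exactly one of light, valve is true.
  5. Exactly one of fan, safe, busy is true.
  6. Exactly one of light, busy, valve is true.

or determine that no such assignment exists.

light = True; valve = False; busy = False; safe = True; fan = False

  (1) fan=F, valve=F — not both ✓
  (2) safe=T, busy=F — not both ✓
  (3) {safe, busy, valve}: 1 true — exactly one ✓
  (4) {light, valve}: 1 true — exactly one ✓
  (5) {fan, safe, busy}: 1 true — exactly one ✓
  (6) {light, busy, valve}: 1 true — exactly one ✓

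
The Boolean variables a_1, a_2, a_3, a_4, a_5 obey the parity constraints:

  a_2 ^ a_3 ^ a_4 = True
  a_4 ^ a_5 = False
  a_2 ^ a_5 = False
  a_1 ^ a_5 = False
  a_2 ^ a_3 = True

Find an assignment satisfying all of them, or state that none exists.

a_1=F, a_2=F, a_3=T, a_4=F, a_5=F

a_2 ^ a_3 ^ a_4 = F ^ T ^ F = True ✓
a_4 ^ a_5 = F ^ F = False ✓
a_2 ^ a_5 = F ^ F = False ✓
a_1 ^ a_5 = F ^ F = False ✓
a_2 ^ a_3 = F ^ T = True ✓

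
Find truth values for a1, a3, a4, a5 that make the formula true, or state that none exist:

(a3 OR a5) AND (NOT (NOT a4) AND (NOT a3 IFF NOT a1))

a1 = False, a3 = False, a4 = True, a5 = True

  a3 OR a5 = True
  NOT (NOT a4) AND (NOT a3 IFF NOT a1) = True
    NOT (NOT a4) = True
      NOT a4 = False
    NOT a3 IFF NOT a1 = True
      NOT a3 = True
      NOT a1 = True
Both conjuncts True, so the formula holds.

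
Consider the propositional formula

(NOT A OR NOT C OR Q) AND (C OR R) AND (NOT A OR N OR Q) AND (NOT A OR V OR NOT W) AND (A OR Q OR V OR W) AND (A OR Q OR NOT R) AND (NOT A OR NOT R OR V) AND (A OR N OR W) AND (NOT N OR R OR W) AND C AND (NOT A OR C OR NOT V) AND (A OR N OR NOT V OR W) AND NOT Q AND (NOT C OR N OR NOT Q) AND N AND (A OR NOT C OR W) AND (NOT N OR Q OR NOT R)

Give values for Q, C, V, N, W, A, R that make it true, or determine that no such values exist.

Unit clause (C) forces C = True.
Unit clause (NOT Q) forces Q = False.
Unit clause (N) forces N = True.
In (NOT N OR Q OR NOT R) only NOT R is left, so R = False.
In (NOT A OR NOT C OR Q) only NOT A is left, so A = False.
In (NOT N OR R OR W) only W is left, so W = True.
Set V = True.
All clauses satisfied.

Q = False; C = True; V = True; N = True; W = True; A = False; R = False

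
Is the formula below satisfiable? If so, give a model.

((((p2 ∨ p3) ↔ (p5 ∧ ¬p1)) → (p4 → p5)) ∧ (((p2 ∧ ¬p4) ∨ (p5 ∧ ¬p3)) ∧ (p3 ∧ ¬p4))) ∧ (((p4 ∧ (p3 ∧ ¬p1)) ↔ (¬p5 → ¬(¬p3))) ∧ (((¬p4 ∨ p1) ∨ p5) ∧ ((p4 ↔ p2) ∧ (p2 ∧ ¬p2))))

Unsatisfiable — no assignment works.

Case p2 = True: the conjunct ¬p2 is False.
Case p2 = False: the conjunct p2 is False.
Both cases fail — unsatisfiable.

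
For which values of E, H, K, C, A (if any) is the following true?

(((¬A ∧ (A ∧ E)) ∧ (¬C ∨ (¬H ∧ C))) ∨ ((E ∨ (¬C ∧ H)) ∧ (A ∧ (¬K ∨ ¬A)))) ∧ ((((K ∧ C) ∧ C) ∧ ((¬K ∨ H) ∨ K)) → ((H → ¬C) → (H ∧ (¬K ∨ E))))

E = True, H = False, K = False, C = False, A = True

  ((¬A ∧ (A ∧ E)) ∧ (¬C ∨ (¬H ∧ C))) ∨ ((E ∨ (¬C ∧ H)) ∧ (A ∧ (¬K ∨ ¬A))) = True
    (¬A ∧ (A ∧ E)) ∧ (¬C ∨ (¬H ∧ C)) = False
      ¬A ∧ (A ∧ E) = False
        ¬A = False
        A ∧ E = True
      ¬C ∨ (¬H ∧ C) = True
        ¬C = True
        ¬H ∧ C = False
          ¬H = True
    (E ∨ (¬C ∧ H)) ∧ (A ∧ (¬K ∨ ¬A)) = True
      E ∨ (¬C ∧ H) = True
        ¬C ∧ H = False
          ¬C = True
      A ∧ (¬K ∨ ¬A) = True
        ¬K ∨ ¬A = True
          ¬K = True
          ¬A = False
  (((K ∧ C) ∧ C) ∧ ((¬K ∨ H) ∨ K)) → ((H → ¬C) → (H ∧ (¬K ∨ E))) = True
    ((K ∧ C) ∧ C) ∧ ((¬K ∨ H) ∨ K) = False
      (K ∧ C) ∧ C = False
        K ∧ C = False
      (¬K ∨ H) ∨ K = True
        ¬K ∨ H = True
          ¬K = True
    (H → ¬C) → (H ∧ (¬K ∨ E)) = False
      H → ¬C = True
        ¬C = True
      H ∧ (¬K ∨ E) = False
        ¬K ∨ E = True
          ¬K = True
Both conjuncts True, so the formula holds.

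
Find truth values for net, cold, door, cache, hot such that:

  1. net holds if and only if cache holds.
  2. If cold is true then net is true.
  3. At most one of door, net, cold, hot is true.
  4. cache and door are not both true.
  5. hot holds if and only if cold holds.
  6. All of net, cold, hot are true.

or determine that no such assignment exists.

Case cold = True:
  (2) with cold=T forces net = True.
  Constraint (3) is violated (net=T, cold=T) — contradiction.
Case cold = False:
  Constraint (6) is violated (cold=F) — contradiction.
Both cases fail — unsatisfiable.

No satisfying assignment exists.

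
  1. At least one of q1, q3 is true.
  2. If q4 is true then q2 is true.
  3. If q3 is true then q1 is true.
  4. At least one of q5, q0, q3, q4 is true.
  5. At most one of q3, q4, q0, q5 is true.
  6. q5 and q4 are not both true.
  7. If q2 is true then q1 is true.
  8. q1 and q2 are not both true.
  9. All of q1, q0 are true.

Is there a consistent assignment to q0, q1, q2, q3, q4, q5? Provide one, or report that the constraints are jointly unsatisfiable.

q0: True, q1: True, q2: False, q3: False, q4: False, q5: False

  (1) {q1, q3}: 1 true — at least one ✓
  (2) q4=F ⇒ q2: vacuous ✓
  (3) q3=F ⇒ q1: vacuous ✓
  (4) {q5, q0, q3, q4}: 1 true — at least one ✓
  (5) {q3, q4, q0, q5}: 1 true — at most one ✓
  (6) q5=F, q4=F — not both ✓
  (7) q2=F ⇒ q1: vacuous ✓
  (8) q1=T, q2=F — not both ✓
  (9) {q1, q0}: all 2 true ✓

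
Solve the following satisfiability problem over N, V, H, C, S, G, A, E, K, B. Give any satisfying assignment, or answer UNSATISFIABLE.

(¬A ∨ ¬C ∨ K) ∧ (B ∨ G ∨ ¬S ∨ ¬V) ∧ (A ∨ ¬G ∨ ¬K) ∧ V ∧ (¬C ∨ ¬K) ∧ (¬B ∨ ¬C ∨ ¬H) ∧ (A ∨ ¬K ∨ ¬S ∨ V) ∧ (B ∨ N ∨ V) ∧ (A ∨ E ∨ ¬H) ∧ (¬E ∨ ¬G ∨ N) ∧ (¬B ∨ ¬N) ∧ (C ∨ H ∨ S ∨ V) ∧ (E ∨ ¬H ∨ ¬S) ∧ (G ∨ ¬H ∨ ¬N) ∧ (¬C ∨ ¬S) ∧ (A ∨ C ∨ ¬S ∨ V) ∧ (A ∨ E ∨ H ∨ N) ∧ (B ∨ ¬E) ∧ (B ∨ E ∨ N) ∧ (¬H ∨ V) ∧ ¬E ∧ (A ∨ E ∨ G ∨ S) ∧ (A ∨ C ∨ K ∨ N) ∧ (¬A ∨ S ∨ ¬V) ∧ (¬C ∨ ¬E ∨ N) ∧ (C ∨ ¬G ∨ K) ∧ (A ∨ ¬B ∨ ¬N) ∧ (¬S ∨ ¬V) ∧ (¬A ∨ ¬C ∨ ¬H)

Unit clause (V) forces V = True.
Unit clause (¬E) forces E = False.
In (¬S ∨ ¬V) only ¬S is left, so S = False.
In (¬A ∨ S ∨ ¬V) only ¬A is left, so A = False.
In (A ∨ E ∨ ¬H) only ¬H is left, so H = False.
In (A ∨ E ∨ H ∨ N) only N is left, so N = True.
In (A ∨ E ∨ G ∨ S) only G is left, so G = True.
In (A ∨ ¬B ∨ ¬N) only ¬B is left, so B = False.
In (A ∨ ¬G ∨ ¬K) only ¬K is left, so K = False.
In (C ∨ ¬G ∨ K) only C is left, so C = True.
All clauses satisfied.

N = True, V = True, H = False, C = True, S = False, G = True, A = False, E = False, K = False, B = False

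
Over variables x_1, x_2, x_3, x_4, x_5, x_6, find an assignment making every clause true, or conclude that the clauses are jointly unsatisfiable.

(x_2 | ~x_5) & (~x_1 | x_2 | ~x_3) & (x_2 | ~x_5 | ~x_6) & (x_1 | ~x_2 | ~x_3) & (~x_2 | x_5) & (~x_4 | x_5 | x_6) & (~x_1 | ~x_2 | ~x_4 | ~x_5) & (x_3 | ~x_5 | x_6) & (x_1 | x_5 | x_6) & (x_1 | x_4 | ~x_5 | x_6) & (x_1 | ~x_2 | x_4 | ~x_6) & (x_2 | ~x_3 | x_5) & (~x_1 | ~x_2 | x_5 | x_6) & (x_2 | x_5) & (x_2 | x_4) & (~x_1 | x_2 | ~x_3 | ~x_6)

x_1=T, x_2=T, x_3=F, x_4=F, x_5=T, x_6=T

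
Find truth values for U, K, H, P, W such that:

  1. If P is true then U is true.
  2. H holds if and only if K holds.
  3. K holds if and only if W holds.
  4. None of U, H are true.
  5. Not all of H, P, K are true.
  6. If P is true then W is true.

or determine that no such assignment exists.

U: False, K: False, H: False, P: False, W: False

  (1) P=F ⇒ U: vacuous ✓
  (2) H=F, K=F — same ✓
  (3) K=F, W=F — same ✓
  (4) {U, H}: 0 true — none ✓
  (5) {H, P, K}: 0/3 true — not all ✓
  (6) P=F ⇒ W: vacuous ✓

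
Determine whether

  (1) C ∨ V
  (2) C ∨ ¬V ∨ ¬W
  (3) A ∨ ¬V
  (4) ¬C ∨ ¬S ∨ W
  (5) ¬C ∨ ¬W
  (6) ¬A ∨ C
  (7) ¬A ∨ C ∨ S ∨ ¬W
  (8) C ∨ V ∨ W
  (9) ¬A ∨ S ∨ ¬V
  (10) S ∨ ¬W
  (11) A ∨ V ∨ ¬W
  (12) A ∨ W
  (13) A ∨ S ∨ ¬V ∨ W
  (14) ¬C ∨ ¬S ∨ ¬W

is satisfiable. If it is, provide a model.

Try A = False:
  (A ∨ ¬V) forces V = False.
  (C ∨ V) forces C = True.
  (¬C ∨ ¬W) forces W = False.
  clause (A ∨ W) is falsified — backtrack.
So A = True.
  then (¬A ∨ C) forces C = True.
  then (¬C ∨ ¬W) forces W = False.
  then (¬C ∨ ¬S ∨ W) forces S = False.
  then (¬A ∨ S ∨ ¬V) forces V = False.
All clauses satisfied.

A: True, S: False, C: True, V: False, W: False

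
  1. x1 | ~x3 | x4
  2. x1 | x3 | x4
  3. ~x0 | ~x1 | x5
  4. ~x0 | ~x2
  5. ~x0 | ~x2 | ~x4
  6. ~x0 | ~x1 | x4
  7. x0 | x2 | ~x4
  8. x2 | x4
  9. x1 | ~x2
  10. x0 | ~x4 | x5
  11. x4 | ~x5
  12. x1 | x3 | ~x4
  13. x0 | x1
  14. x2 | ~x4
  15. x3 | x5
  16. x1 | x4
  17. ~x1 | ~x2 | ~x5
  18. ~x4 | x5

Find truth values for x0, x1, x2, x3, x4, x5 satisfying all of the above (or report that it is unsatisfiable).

Try x0 = True:
  (~x0 | ~x2) forces x2 = False.
  (x2 | x4) forces x4 = True.
  clause (x2 | ~x4) is falsified — backtrack.
So x0 = False.
  then (x0 | x1) forces x1 = True.
Set x2 = True.
  then (~x1 | ~x2 | ~x5) forces x5 = False.
  then (~x4 | x5) forces x4 = False.
  then (x3 | x5) forces x3 = True.
All clauses satisfied.

x0 = False, x1 = True, x2 = True, x3 = True, x4 = False, x5 = False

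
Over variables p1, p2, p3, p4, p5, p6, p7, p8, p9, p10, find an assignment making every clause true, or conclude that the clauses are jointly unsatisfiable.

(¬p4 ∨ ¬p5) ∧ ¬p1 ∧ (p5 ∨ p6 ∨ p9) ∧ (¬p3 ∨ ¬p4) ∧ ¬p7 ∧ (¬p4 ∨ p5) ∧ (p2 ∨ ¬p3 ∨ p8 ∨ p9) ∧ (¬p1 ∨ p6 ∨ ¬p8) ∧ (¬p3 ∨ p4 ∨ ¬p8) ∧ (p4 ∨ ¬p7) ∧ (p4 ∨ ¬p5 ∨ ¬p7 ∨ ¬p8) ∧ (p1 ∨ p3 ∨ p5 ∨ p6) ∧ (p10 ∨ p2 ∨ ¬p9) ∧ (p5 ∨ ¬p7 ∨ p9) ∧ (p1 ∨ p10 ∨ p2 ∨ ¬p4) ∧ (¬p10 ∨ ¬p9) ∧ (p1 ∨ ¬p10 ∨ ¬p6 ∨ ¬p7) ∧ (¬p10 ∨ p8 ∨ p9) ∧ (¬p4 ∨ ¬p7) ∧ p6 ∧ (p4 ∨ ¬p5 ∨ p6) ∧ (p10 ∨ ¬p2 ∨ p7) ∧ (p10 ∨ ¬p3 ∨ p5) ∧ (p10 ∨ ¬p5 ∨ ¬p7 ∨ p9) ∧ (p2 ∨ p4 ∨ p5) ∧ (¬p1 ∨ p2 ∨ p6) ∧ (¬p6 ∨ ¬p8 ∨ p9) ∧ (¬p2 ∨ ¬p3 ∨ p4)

p1: False, p2: False, p3: False, p4: False, p5: True, p6: True, p7: False, p8: False, p9: False, p10: False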